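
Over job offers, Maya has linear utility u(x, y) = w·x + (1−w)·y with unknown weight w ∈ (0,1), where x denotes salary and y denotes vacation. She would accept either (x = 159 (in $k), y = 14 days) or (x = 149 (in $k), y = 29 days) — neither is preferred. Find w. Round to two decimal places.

Equating utilities: w·159 + (1−w)·14 = w·149 + (1−w)·29.
Rearranging, 10·w − 15·(1−w) = 0.
Hence w = 15/(10+15) = 15/25 = 0.60.

w = 0.60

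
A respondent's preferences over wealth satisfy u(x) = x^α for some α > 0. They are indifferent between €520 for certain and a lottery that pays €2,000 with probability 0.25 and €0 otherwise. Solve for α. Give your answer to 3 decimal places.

α ≈ 1.029

EU(lottery) = 0.25·2000^α + 0.75·0 = 0.25·2000^α.
Indifference: 520^α = 0.25·2000^α, so (520/2000)^α = 0.25.
Take logs: α = ln 0.25 / ln(520/2000) ≈ 1.02912.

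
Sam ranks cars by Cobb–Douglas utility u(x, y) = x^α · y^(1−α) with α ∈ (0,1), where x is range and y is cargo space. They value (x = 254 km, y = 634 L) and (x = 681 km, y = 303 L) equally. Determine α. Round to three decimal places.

α ≈ 0.428

Indifference: 254^α · 634^(1−α) = 681^α · 303^(1−α).
Rearrange to (254/681)^α = (303/634)^(1−α) and take logs: α·-0.986228 = (1−α)·-0.738316.
So α/(1−α) = (-0.738316)/(-0.986228) = 0.748626, and α = 0.748626/1.748626 ≈ 0.428.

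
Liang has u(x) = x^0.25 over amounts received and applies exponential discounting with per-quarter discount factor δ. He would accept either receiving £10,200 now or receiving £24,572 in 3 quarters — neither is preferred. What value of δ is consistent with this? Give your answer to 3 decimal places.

Indifference means u(10200) = δ^3 · u(24572), so δ^3 = u(10200)/u(24572).
With u(x) = x^0.25: δ^3 = 10200^0.25/24572^0.25 = (10200/24572)^0.25 = 0.80268.
So δ = 0.80268^(1/3) ≈ 0.929.

δ ≈ 0.929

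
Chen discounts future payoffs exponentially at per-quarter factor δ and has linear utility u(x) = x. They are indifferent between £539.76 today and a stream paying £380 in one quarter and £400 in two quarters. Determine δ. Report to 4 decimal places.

Equating present values: 539.76 = 380δ + 400δ².
Rearranged: 400δ² + 380δ − 539.76 = 0.
By the quadratic formula (taking the positive root), δ = (−380 + √1008016.00) / 800 ≈ 0.7800.

δ ≈ 0.7800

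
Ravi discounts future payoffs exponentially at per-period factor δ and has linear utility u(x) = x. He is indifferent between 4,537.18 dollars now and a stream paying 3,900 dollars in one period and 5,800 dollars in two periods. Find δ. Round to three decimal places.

δ ≈ 0.610

Equating present values: 4537.18 = 3900δ + 5800δ².
Rearranged: 5800δ² + 3900δ − 4537.18 = 0.
δ = (−3900 + √(3900² + 4·5800·4537.18)) / (2·5800) = (−3900 + √120472576.00) / 11600 ≈ 0.610.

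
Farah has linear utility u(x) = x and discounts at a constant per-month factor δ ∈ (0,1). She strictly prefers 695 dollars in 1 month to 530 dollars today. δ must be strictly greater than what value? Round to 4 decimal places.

The preference means 530 < δ·695.
Dividing through by 695 gives δ > 0.76259.

δ > 0.7626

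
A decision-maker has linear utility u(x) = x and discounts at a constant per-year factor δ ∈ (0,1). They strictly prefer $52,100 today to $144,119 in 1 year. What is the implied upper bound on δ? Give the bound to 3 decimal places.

Comparing present values: 52100 > δ·144119.
So δ < 52100/144119 = 0.36151.

δ < 0.362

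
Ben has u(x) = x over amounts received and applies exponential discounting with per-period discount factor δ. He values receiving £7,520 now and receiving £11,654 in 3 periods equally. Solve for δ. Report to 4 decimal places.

The payoff in 3 periods is discounted by δ^3, so u(7520) = δ^3·u(11654) and δ^3 = u(7520)/u(11654).
With u(x) = x: δ^3 = 7520/11654 = 0.64527.
Hence δ = (0.64527)^(1/3) = 0.864134.

δ ≈ 0.8641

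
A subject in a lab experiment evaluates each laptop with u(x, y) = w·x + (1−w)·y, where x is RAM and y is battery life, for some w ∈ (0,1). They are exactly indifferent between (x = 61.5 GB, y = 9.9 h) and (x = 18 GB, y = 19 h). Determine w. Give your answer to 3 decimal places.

w = 0.173

u(61.5,9.9) = u(18,19) means w·61.5 + (1−w)·9.9 = w·18 + (1−w)·19.
Rearranging, 43.5·w − 9.1·(1−w) = 0.
So w/(1−w) = 9.1/43.5 = 0.2092, giving w = 9.1/(43.5+9.1) = 0.173.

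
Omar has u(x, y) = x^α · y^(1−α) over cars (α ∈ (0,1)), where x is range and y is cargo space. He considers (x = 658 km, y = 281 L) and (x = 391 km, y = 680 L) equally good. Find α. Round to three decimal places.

The Cobb–Douglas utilities coincide, so 658^α·281^(1−α) = 391^α·680^(1−α).
(658/391)^α = (680/281)^(1−α); take logs: α·ln(658/391) = (1−α)·ln(680/281), i.e. α·0.520497 = (1−α)·0.883738.
So α/(1−α) = (0.883738)/(0.520497) = 1.697873, and α = 1.697873/2.697873 ≈ 0.629.

α ≈ 0.629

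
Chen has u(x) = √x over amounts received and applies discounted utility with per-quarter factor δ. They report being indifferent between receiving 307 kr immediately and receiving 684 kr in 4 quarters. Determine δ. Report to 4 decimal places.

δ ≈ 0.9047

The payoff in 4 quarters is discounted by δ^4, so u(307) = δ^4·u(684) and δ^4 = u(307)/u(684).
Since u(x) = √x, δ^4 = √(307/684) = 0.66995.
Hence δ = (0.66995)^(1/4) = 0.904712.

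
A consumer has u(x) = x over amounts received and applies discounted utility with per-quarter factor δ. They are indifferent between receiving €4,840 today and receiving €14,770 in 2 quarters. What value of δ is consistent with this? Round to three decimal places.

Indifference means u(4840) = δ^2 · u(14770), so δ^2 = u(4840)/u(14770).
With u(x) = x: δ^2 = 4840/14770 = 0.32769.
So δ = 0.32769^(1/2) ≈ 0.572.

δ ≈ 0.572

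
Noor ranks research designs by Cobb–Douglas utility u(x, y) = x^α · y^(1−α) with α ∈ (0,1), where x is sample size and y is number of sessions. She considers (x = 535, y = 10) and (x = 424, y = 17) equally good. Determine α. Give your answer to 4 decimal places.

Set the two utilities equal: 535^α·10^(1−α) = 424^α·17^(1−α).
Rearrange to (535/424)^α = (17/10)^(1−α) and take logs: α·0.2325333 = (1−α)·0.5306283.
With A = 0.2325333 and B = 0.5306283: α·A = (1−α)·B, so α = B/(A+B) = 0.5306283/0.7631616 ≈ 0.6953.

α ≈ 0.6953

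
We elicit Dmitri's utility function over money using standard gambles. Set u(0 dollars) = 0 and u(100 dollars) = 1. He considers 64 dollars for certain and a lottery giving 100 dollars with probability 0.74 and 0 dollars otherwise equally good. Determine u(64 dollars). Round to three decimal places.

0.740

The indifference gives u(64 dollars) = 0.74·u(100 dollars) + 0.26·u(0 dollars) = 0.74·1 + 0.26·0 = 0.74.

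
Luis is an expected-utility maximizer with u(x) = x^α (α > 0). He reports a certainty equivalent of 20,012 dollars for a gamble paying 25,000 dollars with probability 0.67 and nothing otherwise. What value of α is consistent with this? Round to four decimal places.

α ≈ 1.7995

The lottery's expected utility is 0.67·u(25000) + 0.33·u(0) = 0.67·25000^α (since u(0) = 0 for α > 0).
Indifference: 20012^α = 0.67·25000^α, so (20012/25000)^α = 0.67.
Taking logs: α·ln(20012/25000) = ln(0.67), so α = -0.4004776 / -0.2225437 ≈ 1.7995.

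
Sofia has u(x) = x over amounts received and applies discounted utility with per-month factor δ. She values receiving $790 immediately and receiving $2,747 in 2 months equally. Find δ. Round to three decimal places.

Indifference means u(790) = δ^2 · u(2747), so δ^2 = u(790)/u(2747).
With u(x) = x: δ^2 = 790/2747 = 0.28759.
Hence δ = (0.28759)^(1/2) = 0.53627.

δ ≈ 0.536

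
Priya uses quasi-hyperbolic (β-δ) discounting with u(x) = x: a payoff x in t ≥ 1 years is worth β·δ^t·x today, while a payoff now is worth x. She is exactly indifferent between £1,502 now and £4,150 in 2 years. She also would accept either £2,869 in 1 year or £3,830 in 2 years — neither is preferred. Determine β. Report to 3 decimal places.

Both payoffs in the second observation are in the future, so β drops out: δ^1·2869 = δ^2·3830 ⇒ δ = 2869/3830 = 0.74909.
Substituting δ into 1502 = β·δ^2·4150: β = 1502/(2328.690) ≈ 0.645.

β ≈ 0.645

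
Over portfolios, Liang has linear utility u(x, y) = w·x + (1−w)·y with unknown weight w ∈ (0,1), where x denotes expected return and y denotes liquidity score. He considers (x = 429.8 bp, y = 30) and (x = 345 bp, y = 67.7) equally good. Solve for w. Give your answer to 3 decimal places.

w = 0.308

Equating utilities: w·429.8 + (1−w)·30 = w·345 + (1−w)·67.7.
w·(429.8−345) = (1−w)·(67.7−30), i.e. w·84.8 = (1−w)·37.7.
So w/(1−w) = 37.7/84.8 = 0.4446, giving w = 37.7/(84.8+37.7) = 0.308.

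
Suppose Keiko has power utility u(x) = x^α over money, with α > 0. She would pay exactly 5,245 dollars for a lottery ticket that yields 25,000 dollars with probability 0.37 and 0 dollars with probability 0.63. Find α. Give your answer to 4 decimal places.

Since u(0) = 0, the lottery's EU is 0.37·25000^α.
Equating: 5245^α = 0.37·25000^α, i.e. 0.2098^α = 0.37.
Take logs: α = ln 0.37 / ln(5245/25000) ≈ 0.636688.

α ≈ 0.6367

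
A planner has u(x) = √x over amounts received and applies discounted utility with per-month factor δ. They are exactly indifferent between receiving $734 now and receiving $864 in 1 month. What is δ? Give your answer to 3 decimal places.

Equating discounted utilities: u(734) = δ·u(864) ⇒ δ = u(734)/u(864).
Since u(x) = √x, δ = √(734/864) = 0.92170.

δ ≈ 0.922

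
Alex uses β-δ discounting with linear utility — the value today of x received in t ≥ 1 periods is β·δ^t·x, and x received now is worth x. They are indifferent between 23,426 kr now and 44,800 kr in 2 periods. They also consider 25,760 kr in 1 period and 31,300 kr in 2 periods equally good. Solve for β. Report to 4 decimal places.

β ≈ 0.7720

Both payoffs in the second observation are in the future, so β drops out: δ^1·25760 = δ^2·31300 ⇒ δ = 25760/31300 = 0.82300.
Substituting δ into 23426 = β·δ^2·44800: β = 23426/(30344.575) ≈ 0.7720.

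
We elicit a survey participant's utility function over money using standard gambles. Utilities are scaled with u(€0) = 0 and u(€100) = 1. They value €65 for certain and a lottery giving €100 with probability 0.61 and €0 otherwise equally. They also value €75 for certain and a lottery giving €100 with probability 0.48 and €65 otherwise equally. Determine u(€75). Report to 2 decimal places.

The first gamble pins u(€65): it must equal 0.61·1 + 0.39·0 = 0.61.
The second indifference gives u(€75) = 0.48·u(€100) + 0.52·u(€65) = 0.48·1.00 + 0.52·0.61 = 0.7972.

0.80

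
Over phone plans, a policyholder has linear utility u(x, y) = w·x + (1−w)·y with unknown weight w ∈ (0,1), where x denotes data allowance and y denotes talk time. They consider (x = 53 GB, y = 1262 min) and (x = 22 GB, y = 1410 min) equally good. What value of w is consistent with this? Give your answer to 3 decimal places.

u(53,1262) = u(22,1410) means w·53 + (1−w)·1262 = w·22 + (1−w)·1410.
w·(53−22) = (1−w)·(1410−1262), i.e. w·31 = (1−w)·148.
So w/(1−w) = 148/31 = 4.7742, giving w = 148/(31+148) = 0.827.

w = 0.827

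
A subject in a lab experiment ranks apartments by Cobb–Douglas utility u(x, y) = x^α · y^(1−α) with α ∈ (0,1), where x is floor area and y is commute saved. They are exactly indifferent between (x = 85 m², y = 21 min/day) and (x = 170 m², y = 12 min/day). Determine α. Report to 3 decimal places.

α ≈ 0.447

Indifference: 85^α · 21^(1−α) = 170^α · 12^(1−α).
Rearrange to (85/170)^α = (12/21)^(1−α) and take logs: α·-0.693147 = (1−α)·-0.559616.
Thus α·(-1.252763) = -0.559616, so α = -0.559616/-1.252763 ≈ 0.447.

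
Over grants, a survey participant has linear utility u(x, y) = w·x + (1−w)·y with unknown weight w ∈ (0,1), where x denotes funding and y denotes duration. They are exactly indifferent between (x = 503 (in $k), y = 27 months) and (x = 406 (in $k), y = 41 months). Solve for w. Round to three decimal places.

w = 0.126

Indifference: w·503 + (1−w)·27 = w·406 + (1−w)·41.
Collecting terms: w·97 = (1−w)·14.
So w/(1−w) = 14/97 = 0.1443, giving w = 14/(97+14) = 0.126.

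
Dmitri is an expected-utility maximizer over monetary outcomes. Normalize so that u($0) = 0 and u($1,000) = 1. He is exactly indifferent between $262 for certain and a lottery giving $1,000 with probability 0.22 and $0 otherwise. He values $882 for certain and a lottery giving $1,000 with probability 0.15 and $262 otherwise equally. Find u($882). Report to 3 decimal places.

0.337

The first gamble pins u($262): it must equal 0.22·1 + 0.78·0 = 0.22.
Chaining: u($882) = 0.15·1.00 + 0.85·0.22 = 0.3370.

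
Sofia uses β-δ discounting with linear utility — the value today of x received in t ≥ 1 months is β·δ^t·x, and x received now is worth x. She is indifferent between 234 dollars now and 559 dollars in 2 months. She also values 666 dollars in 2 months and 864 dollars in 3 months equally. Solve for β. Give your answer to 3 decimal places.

The second indifference involves only future payoffs, so β cancels: β·δ^2·666 = β·δ^3·864, giving δ = 666/864 = 0.77083.
Now use the now-vs-future pair: 234 = β·δ^2·559 gives β = 234/(0.59418·559) ≈ 0.705.

β ≈ 0.705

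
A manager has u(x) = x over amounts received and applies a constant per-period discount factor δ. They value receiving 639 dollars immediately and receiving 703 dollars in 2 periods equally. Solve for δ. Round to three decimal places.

δ ≈ 0.953

Indifference means u(639) = δ^2 · u(703), so δ^2 = u(639)/u(703).
With u(x) = x: δ^2 = 639/703 = 0.90896.
Taking the square root: δ = 0.90896^(1/2) ≈ 0.953.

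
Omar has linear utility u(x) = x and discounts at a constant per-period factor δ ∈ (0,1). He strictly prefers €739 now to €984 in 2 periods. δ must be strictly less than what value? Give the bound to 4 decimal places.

The preference means 739 > δ^2·984.
So δ^2 < 739/984 = 0.75102; taking the square root of both positive sides preserves the inequality.
δ < 0.75102^(1/2) = 0.8666.

δ < 0.8666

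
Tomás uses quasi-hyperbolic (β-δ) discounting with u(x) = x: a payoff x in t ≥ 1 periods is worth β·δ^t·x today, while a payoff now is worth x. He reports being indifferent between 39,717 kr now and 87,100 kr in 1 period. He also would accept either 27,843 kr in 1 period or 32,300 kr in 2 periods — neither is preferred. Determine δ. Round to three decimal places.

Both payoffs in the second observation are in the future, so β drops out: δ^1·27843 = δ^2·32300 ⇒ δ = 27843/32300 = 0.86201.

δ ≈ 0.862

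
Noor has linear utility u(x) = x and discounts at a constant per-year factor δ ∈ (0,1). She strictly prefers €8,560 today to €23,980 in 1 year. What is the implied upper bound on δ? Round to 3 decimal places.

Comparing present values: 8560 > δ·23980.
Dividing through by 23980 gives δ < 0.35696.

δ < 0.357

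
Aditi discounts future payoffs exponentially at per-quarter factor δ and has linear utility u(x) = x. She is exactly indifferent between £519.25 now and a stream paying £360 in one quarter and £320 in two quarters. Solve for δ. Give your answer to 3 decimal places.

δ ≈ 0.830

Equating present values: 519.25 = 360δ + 320δ².
That is, 320δ² + 360δ − 519.25 = 0, a quadratic in δ.
The positive root is δ = [−360 + √(360² + 4·320·519.25)] / (2·320) = (−360 + 891.201)/640 ≈ 0.830.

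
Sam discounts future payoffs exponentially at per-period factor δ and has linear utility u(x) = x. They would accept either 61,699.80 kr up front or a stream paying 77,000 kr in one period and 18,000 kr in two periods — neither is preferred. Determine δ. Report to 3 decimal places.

δ ≈ 0.690

Equating present values: 61699.80 = 77000δ + 18000δ².
That is, 18000δ² + 77000δ − 61699.80 = 0, a quadratic in δ.
The positive root is δ = [−77000 + √(77000² + 4·18000·61699.80)] / (2·18000) = (−77000 + 101840.000)/36000 ≈ 0.690.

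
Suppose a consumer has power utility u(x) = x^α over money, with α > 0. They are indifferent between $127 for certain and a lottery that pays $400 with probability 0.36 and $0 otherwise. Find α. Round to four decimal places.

α ≈ 0.8905

EU(lottery) = 0.36·400^α + 0.64·0 = 0.36·400^α.
Equating: 127^α = 0.36·400^α, i.e. 0.3175^α = 0.36.
α = ln(0.36) / ln(127/400) = -1.0216512/-1.1472775 ≈ 0.8905.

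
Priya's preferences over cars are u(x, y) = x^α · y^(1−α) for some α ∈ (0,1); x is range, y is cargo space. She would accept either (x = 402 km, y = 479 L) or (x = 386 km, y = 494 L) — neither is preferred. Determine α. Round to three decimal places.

α ≈ 0.432

The Cobb–Douglas utilities coincide, so 402^α·479^(1−α) = 386^α·494^(1−α).
Rearrange to (402/386)^α = (494/479)^(1−α) and take logs: α·0.040615 = (1−α)·0.030835.
Thus α·(0.071450) = 0.030835, so α = 0.030835/0.071450 ≈ 0.432.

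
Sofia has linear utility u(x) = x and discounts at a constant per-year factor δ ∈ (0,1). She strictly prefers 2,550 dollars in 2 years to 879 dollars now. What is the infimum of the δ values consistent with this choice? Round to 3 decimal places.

Under u(x) = x this choice says 879 < δ^2·2550.
So δ^2 > 879/2550 = 0.34471; taking the square root of both positive sides preserves the inequality.
δ > 0.34471^(1/2) = 0.587.

δ > 0.587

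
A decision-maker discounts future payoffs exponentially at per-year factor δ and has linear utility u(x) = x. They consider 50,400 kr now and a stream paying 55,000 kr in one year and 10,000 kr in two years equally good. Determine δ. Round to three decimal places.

δ ≈ 0.800

Present value of the stream is 55000·δ + 10000·δ². Indifference gives 55000δ + 10000δ² = 50400.
Rearranged: 10000δ² + 55000δ − 50400 = 0.
By the quadratic formula (taking the positive root), δ = (−55000 + √5041000000.00) / 20000 ≈ 0.800.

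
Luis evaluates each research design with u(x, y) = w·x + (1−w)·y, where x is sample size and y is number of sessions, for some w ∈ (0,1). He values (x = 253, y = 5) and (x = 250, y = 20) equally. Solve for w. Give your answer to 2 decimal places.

Equating utilities: w·253 + (1−w)·5 = w·250 + (1−w)·20.
Collecting terms: w·3 = (1−w)·15.
So w/(1−w) = 15/3 = 5.0000, giving w = 15/(3+15) = 0.83.

w = 0.83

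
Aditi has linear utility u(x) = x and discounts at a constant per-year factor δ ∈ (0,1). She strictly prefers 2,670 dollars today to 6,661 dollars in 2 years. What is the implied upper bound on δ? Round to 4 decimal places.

δ < 0.6331

The preference means 2670 > δ^2·6661.
Hence δ^2 < 2670/6661 = 0.40084, and x ↦ x^(1/2) is increasing on (0,∞).
δ < (2670/6661)^(1/2) ≈ 0.6331.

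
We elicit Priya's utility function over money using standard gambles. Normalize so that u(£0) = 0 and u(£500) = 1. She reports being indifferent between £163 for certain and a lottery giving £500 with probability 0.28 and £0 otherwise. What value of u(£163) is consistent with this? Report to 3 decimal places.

u(£163) equals the lottery's expected utility: 0.28·1 + 0.72·0 = 0.28.

0.280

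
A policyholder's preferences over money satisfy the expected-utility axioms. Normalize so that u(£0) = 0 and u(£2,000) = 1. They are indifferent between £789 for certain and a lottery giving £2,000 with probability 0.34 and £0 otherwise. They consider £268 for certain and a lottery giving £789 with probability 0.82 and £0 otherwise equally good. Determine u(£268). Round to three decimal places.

The first gamble pins u(£789): it must equal 0.34·1 + 0.66·0 = 0.34.
Chaining: u(£268) = 0.82·0.34 + 0.18·0.00 = 0.2788.

0.279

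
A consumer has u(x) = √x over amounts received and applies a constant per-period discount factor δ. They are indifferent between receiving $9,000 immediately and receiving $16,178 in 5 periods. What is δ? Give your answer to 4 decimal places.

δ ≈ 0.9430

Indifference means u(9000) = δ^5 · u(16178), so δ^5 = u(9000)/u(16178).
Since u(x) = √x, δ^5 = √(9000/16178) = 0.74586.
Hence δ = (0.74586)^(1/5) = 0.943044.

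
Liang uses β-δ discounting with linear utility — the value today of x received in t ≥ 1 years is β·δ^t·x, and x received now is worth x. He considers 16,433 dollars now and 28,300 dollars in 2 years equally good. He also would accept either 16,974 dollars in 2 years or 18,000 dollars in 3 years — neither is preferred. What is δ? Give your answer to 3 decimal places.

Both payoffs in the second observation are in the future, so β drops out: δ^2·16974 = δ^3·18000 ⇒ δ = 16974/18000 = 0.94300.

δ ≈ 0.943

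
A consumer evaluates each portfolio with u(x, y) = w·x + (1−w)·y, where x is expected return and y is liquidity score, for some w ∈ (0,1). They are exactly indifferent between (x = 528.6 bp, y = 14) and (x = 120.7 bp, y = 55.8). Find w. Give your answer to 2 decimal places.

Indifference: w·528.6 + (1−w)·14 = w·120.7 + (1−w)·55.8.
Collecting terms: w·407.9 = (1−w)·41.8.
So w/(1−w) = 41.8/407.9 = 0.1025, giving w = 41.8/(407.9+41.8) = 0.09.

w = 0.09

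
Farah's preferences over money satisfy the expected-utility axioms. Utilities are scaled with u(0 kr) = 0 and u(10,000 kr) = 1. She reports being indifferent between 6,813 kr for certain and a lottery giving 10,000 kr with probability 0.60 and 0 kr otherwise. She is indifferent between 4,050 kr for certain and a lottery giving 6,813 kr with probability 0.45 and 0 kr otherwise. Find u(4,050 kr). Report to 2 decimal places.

From the first indifference, u(6,813 kr) = 0.60·u(10,000 kr) + 0.40·u(0 kr) = 0.60·1 + 0.40·0 = 0.60.
The second indifference gives u(4,050 kr) = 0.45·u(6,813 kr) + 0.55·u(0 kr) = 0.45·0.60 + 0.55·0.00 = 0.2700.

0.27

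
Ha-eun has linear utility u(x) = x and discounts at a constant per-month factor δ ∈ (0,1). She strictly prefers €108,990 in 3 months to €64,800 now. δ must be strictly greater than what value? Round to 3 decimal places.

δ > 0.841

Comparing present values: 64800 < δ^3·108990.
Dividing by 108990: δ^3 > 0.59455. Both sides are positive, so the cube root keeps the direction.
δ > (64800/108990)^(1/3) ≈ 0.841.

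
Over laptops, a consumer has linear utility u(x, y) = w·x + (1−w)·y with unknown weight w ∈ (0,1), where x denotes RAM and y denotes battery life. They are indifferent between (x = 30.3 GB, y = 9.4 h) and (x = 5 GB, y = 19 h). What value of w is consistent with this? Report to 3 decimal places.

w = 0.275

Indifference: w·30.3 + (1−w)·9.4 = w·5 + (1−w)·19.
Collecting terms: w·25.3 = (1−w)·9.6.
The marginal rate of substitution is 9.6/25.3, so w = 9.6/(25.3+9.6) = 0.275.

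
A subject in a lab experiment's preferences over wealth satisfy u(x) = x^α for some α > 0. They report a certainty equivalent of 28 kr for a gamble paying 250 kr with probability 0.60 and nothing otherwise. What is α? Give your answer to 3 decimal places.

EU(lottery) = 0.60·250^α + 0.40·0 = 0.60·250^α.
Equating: 28^α = 0.60·250^α, i.e. 0.1120^α = 0.60.
Take logs: α = ln 0.60 / ln(28/250) ≈ 0.23333.

α ≈ 0.233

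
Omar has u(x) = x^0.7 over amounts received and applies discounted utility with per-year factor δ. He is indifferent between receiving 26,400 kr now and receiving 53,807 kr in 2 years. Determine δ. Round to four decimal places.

δ ≈ 0.7794

Indifference means u(26400) = δ^2 · u(53807), so δ^2 = u(26400)/u(53807).
With u(x) = x^0.7: δ^2 = 26400^0.7/53807^0.7 = (26400/53807)^0.7 = 0.60749.
Hence δ = (0.60749)^(1/2) = 0.779413.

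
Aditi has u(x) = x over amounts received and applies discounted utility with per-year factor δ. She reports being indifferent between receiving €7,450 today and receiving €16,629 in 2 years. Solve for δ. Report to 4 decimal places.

δ ≈ 0.6693

Equating discounted utilities: u(7450) = δ^2·u(16629) ⇒ δ^2 = u(7450)/u(16629).
With u(x) = x: δ^2 = 7450/16629 = 0.44801.
So δ = 0.44801^(1/2) ≈ 0.6693.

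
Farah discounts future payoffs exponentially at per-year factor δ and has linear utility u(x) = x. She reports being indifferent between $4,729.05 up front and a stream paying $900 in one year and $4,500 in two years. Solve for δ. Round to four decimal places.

The stream is worth 900δ + 4500δ² today, so 900δ + 4500δ² = 4729.05.
So 4500δ² + 900δ − 4729.05 = 0.
δ = (−900 + √(900² + 4·4500·4729.05)) / (2·4500) = (−900 + √85932900.00) / 9000 ≈ 0.9300.

δ ≈ 0.9300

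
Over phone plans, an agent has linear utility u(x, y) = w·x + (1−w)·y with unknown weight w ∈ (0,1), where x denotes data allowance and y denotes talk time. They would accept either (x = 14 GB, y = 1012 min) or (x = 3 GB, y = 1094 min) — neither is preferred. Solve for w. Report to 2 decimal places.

u(14,1012) = u(3,1094) means w·14 + (1−w)·1012 = w·3 + (1−w)·1094.
Rearranging, 11·w − 82·(1−w) = 0.
The marginal rate of substitution is 82/11, so w = 82/(11+82) = 0.88.

w = 0.88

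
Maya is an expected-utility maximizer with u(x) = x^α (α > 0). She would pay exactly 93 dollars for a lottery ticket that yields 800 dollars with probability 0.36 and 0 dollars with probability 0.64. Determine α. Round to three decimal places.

Since u(0) = 0, the lottery's EU is 0.36·800^α.
Setting u(93) equal to that: 93^α = 0.36·800^α ⇒ (93/800)^α = 0.36.
α = ln(0.36) / ln(93/800) = -1.021651/-2.152012 ≈ 0.475.

α ≈ 0.475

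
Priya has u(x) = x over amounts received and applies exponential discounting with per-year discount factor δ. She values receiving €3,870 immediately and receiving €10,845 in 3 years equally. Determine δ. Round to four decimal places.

δ ≈ 0.7093

Equating discounted utilities: u(3870) = δ^3·u(10845) ⇒ δ^3 = u(3870)/u(10845).
With u(x) = x: δ^3 = 3870/10845 = 0.35685.
So δ = 0.35685^(1/3) ≈ 0.7093.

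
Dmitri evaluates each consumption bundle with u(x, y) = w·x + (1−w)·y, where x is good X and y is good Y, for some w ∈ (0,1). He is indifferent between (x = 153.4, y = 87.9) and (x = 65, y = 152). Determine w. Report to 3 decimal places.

u(153.4,87.9) = u(65,152) means w·153.4 + (1−w)·87.9 = w·65 + (1−w)·152.
w·(153.4−65) = (1−w)·(152−87.9), i.e. w·88.4 = (1−w)·64.1.
Hence w = 64.1/(88.4+64.1) = 64.1/152.5 = 0.420.

w = 0.420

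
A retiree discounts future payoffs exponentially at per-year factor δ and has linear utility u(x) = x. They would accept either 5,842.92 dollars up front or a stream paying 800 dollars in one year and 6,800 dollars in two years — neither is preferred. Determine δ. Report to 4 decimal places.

δ ≈ 0.8700

Present value of the stream is 800·δ + 6800·δ². Indifference gives 800δ + 6800δ² = 5842.92.
That is, 6800δ² + 800δ − 5842.92 = 0, a quadratic in δ.
The positive root is δ = [−800 + √(800² + 4·6800·5842.92)] / (2·6800) = (−800 + 12632.000)/13600 ≈ 0.8700.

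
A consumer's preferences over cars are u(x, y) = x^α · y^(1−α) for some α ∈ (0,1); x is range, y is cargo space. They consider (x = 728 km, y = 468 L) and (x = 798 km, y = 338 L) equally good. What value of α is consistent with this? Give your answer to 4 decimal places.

Set the two utilities equal: 728^α·468^(1−α) = 798^α·338^(1−α).
Rearrange to (728/798)^α = (338/468)^(1−α) and take logs: α·-0.0918075 = (1−α)·-0.3254224.
With A = -0.0918075 and B = -0.3254224: α·A = (1−α)·B, so α = B/(A+B) = -0.3254224/-0.4172299 ≈ 0.7800.

α ≈ 0.7800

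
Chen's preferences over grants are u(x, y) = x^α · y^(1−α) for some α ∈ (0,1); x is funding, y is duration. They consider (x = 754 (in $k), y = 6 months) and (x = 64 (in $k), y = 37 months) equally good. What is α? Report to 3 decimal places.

α ≈ 0.424

Indifference: 754^α · 6^(1−α) = 64^α · 37^(1−α).
Rearrange to (754/64)^α = (37/6)^(1−α) and take logs: α·2.466509 = (1−α)·1.819158.
Thus α·(4.285667) = 1.819158, so α = 1.819158/4.285667 ≈ 0.424.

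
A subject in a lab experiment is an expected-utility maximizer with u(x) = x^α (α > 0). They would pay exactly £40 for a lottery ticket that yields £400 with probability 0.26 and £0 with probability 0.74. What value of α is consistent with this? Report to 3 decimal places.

α ≈ 0.585

The lottery's expected utility is 0.26·u(400) + 0.74·u(0) = 0.26·400^α (since u(0) = 0 for α > 0).
Setting u(40) equal to that: 40^α = 0.26·400^α ⇒ (40/400)^α = 0.26.
α = ln(0.26) / ln(40/400) = -1.347074/-2.302585 ≈ 0.585.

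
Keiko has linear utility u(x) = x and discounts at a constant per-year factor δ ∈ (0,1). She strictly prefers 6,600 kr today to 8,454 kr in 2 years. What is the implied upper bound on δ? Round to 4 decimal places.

The preference means 6600 > δ^2·8454.
Dividing by 8454: δ^2 < 0.78070. Both sides are positive, so the square root keeps the direction.
δ < 0.78070^(1/2) = 0.8836.

δ < 0.8836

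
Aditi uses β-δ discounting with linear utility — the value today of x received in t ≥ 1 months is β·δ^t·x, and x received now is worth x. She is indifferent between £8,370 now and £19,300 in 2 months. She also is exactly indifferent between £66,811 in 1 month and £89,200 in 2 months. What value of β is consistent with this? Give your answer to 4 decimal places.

β ≈ 0.7730

Both payoffs in the second observation are in the future, so β drops out: δ^1·66811 = δ^2·89200 ⇒ δ = 66811/89200 = 0.74900.
Substituting δ into 8370 = β·δ^2·19300: β = 8370/(10827.384) ≈ 0.7730.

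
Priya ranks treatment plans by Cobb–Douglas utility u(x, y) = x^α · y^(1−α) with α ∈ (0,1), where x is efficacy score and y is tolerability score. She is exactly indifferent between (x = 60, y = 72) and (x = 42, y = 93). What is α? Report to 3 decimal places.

The Cobb–Douglas utilities coincide, so 60^α·72^(1−α) = 42^α·93^(1−α).
Taking logs: α·ln 60 + (1−α)·ln 72 = α·ln 42 + (1−α)·ln 93, i.e. α·0.356675 = (1−α)·0.255933.
Thus α·(0.612608) = 0.255933, so α = 0.255933/0.612608 ≈ 0.418.

α ≈ 0.418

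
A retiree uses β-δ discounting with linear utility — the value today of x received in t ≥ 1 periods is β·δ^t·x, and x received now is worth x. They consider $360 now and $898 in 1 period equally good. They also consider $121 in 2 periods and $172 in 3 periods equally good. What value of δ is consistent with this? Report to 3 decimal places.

Both payoffs in the second observation are in the future, so β drops out: δ^2·121 = δ^3·172 ⇒ δ = 121/172 = 0.70349.

δ ≈ 0.703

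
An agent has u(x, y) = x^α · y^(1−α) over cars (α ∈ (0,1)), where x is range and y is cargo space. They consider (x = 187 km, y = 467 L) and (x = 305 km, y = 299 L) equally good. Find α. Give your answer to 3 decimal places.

Set the two utilities equal: 187^α·467^(1−α) = 305^α·299^(1−α).
Rearrange to (187/305)^α = (299/467)^(1−α) and take logs: α·-0.489203 = (1−α)·-0.445886.
Thus α·(-0.935089) = -0.445886, so α = -0.445886/-0.935089 ≈ 0.477.

α ≈ 0.477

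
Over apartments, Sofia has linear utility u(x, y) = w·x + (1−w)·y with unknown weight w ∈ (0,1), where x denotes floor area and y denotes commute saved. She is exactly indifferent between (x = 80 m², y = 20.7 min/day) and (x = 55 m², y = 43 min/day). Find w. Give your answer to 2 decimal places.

w = 0.47

u(80,20.7) = u(55,43) means w·80 + (1−w)·20.7 = w·55 + (1−w)·43.
Collecting terms: w·25 = (1−w)·22.3.
Hence w = 22.3/(25+22.3) = 22.3/47.3 = 0.47.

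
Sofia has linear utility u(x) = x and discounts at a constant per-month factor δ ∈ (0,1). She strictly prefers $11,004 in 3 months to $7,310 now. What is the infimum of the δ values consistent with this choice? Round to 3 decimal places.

δ > 0.873

Comparing present values: 7310 < δ^3·11004.
Hence δ^3 > 7310/11004 = 0.66430, and x ↦ x^(1/3) is increasing on (0,∞).
δ > (7310/11004)^(1/3) ≈ 0.873.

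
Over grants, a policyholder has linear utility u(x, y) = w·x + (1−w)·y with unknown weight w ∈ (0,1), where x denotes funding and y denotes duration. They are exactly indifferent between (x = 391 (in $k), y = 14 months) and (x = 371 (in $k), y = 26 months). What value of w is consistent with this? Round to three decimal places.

w = 0.375

u(391,14) = u(371,26) means w·391 + (1−w)·14 = w·371 + (1−w)·26.
w·(391−371) = (1−w)·(26−14), i.e. w·20 = (1−w)·12.
Hence w = 12/(20+12) = 12/32 = 0.375.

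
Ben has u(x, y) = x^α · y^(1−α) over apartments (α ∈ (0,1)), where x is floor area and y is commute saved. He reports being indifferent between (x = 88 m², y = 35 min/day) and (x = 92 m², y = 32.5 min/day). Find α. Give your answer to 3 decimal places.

α ≈ 0.625

Indifference: 88^α · 35^(1−α) = 92^α · 32.5^(1−α).
Rearrange to (88/92)^α = (32.5/35)^(1−α) and take logs: α·-0.044452 = (1−α)·-0.074108.
So α/(1−α) = (-0.074108)/(-0.044452) = 1.667147, and α = 1.667147/2.667147 ≈ 0.625.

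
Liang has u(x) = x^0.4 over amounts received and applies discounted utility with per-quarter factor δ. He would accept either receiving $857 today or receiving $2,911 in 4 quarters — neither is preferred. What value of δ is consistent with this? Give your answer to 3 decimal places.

Indifference means u(857) = δ^4 · u(2911), so δ^4 = u(857)/u(2911).
Since u(x) = x^0.4, δ^4 = (857/2911)^0.4 = 0.29440^0.4 = 0.61316.
Hence δ = (0.61316)^(1/4) = 0.88490.

δ ≈ 0.885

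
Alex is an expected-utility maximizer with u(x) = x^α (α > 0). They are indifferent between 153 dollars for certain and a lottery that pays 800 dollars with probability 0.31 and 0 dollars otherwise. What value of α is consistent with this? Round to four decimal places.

Since u(0) = 0, the lottery's EU is 0.31·800^α.
Indifference: 153^α = 0.31·800^α, so (153/800)^α = 0.31.
Take logs: α = ln 0.31 / ln(153/800) ≈ 0.708017.

α ≈ 0.7080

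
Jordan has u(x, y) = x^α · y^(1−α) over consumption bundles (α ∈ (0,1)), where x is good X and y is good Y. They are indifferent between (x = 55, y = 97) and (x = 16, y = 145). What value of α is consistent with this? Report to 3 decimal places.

Set the two utilities equal: 55^α·97^(1−α) = 16^α·145^(1−α).
(55/16)^α = (145/97)^(1−α); take logs: α·ln(55/16) = (1−α)·ln(145/97), i.e. α·1.234744 = (1−α)·0.402023.
With A = 1.234744 and B = 0.402023: α·A = (1−α)·B, so α = B/(A+B) = 0.402023/1.636767 ≈ 0.246.

α ≈ 0.246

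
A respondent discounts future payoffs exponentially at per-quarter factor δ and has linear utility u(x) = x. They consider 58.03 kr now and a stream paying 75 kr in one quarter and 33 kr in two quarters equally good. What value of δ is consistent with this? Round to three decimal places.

δ ≈ 0.610

Equating present values: 58.03 = 75δ + 33δ².
Rearranged: 33δ² + 75δ − 58.03 = 0.
By the quadratic formula (taking the positive root), δ = (−75 + √13284.96) / 66 ≈ 0.610.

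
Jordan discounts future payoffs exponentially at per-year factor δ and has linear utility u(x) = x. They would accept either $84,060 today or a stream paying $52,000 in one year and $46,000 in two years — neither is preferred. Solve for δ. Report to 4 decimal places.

δ ≈ 0.9000

The stream is worth 52000δ + 46000δ² today, so 52000δ + 46000δ² = 84060.
Rearranged: 46000δ² + 52000δ − 84060 = 0.
The positive root is δ = [−52000 + √(52000² + 4·46000·84060)] / (2·46000) = (−52000 + 134800.000)/92000 ≈ 0.9000.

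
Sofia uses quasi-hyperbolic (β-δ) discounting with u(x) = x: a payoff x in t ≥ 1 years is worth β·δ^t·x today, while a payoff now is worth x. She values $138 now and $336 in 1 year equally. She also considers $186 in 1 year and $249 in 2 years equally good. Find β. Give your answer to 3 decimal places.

From the later pair, β·δ^1·186 = β·δ^2·249; dividing through, δ = 186/249 = 0.74699.
Substituting δ into 138 = β·δ·336: β = 138/(250.988) ≈ 0.550.

β ≈ 0.550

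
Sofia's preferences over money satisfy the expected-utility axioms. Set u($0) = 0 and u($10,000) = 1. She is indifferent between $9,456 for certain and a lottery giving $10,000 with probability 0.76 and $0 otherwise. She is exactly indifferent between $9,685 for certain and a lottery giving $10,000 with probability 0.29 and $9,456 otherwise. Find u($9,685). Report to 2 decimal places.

0.83

First, u($9,456) = 0.76·u($10,000) + 0.24·u($0) = 0.76.
The second indifference gives u($9,685) = 0.29·u($10,000) + 0.71·u($9,456) = 0.29·1.00 + 0.71·0.76 = 0.8296.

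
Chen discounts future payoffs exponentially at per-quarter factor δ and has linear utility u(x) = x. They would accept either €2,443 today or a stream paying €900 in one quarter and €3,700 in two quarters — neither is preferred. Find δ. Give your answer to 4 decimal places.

Present value of the stream is 900·δ + 3700·δ². Indifference gives 900δ + 3700δ² = 2443.
So 3700δ² + 900δ − 2443 = 0.
By the quadratic formula (taking the positive root), δ = (−900 + √36966400.00) / 7400 ≈ 0.7000.

δ ≈ 0.7000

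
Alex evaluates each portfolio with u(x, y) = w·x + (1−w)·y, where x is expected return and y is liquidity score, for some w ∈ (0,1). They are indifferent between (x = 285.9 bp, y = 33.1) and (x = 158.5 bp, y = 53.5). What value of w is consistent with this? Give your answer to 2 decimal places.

w = 0.14

u(285.9,33.1) = u(158.5,53.5) means w·285.9 + (1−w)·33.1 = w·158.5 + (1−w)·53.5.
w·(285.9−158.5) = (1−w)·(53.5−33.1), i.e. w·127.4 = (1−w)·20.4.
The marginal rate of substitution is 20.4/127.4, so w = 20.4/(127.4+20.4) = 0.14.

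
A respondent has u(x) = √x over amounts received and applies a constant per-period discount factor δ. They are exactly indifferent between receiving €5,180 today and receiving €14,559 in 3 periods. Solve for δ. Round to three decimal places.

Equating discounted utilities: u(5180) = δ^3·u(14559) ⇒ δ^3 = u(5180)/u(14559).
With u(x) = √x: δ^3 = √5180/√14559 = √(5180/14559) = 0.59648.
Taking the cube root: δ = 0.59648^(1/3) ≈ 0.842.

δ ≈ 0.842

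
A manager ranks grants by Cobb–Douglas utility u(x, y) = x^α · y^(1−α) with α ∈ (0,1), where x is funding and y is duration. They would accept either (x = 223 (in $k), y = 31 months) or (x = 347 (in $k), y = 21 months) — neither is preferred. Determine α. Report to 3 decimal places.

α ≈ 0.468

The Cobb–Douglas utilities coincide, so 223^α·31^(1−α) = 347^α·21^(1−α).
Rearrange to (223/347)^α = (21/31)^(1−α) and take logs: α·-0.442153 = (1−α)·-0.389465.
With A = -0.442153 and B = -0.389465: α·A = (1−α)·B, so α = B/(A+B) = -0.389465/-0.831618 ≈ 0.468.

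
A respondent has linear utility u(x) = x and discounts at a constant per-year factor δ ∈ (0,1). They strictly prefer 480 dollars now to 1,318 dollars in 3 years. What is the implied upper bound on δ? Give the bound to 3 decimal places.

Under u(x) = x this choice says 480 > δ^3·1318.
Dividing by 1318: δ^3 < 0.36419. Both sides are positive, so the cube root keeps the direction.
δ < (480/1318)^(1/3) ≈ 0.714.

δ < 0.714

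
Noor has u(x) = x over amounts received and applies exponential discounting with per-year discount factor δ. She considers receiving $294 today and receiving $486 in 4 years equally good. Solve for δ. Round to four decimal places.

δ ≈ 0.8819

Equating discounted utilities: u(294) = δ^4·u(486) ⇒ δ^4 = u(294)/u(486).
With u(x) = x: δ^4 = 294/486 = 0.60494.
Taking the 4th root: δ = 0.60494^(1/4) ≈ 0.8819.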